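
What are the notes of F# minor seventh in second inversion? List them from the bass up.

C#, E, F#, A

Spelling F# minor seventh: F#–A–C#–E. In second inversion the fifth is bass, giving C#, E, F#, A from the bottom.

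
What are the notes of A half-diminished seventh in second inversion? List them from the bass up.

Eb, G, A, C

Spelling A half-diminished seventh: A–C–Eb–G. In second inversion the fifth is bass, giving Eb, G, A, C from the bottom.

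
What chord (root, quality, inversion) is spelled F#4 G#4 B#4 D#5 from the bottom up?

G# dominant seventh, third inversion

The pitch classes F#, G#, B#, D# arrange in thirds as G#–B#–D#–F#: a G# dominant seventh chord.
With the seventh (F#) in the bass, the chord is in third inversion (figured bass 4/2).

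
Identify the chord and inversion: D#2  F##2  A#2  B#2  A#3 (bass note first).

B# minor seventh, first inversion

Reducing to letter names: D#, F##, A#, B#. These stack in thirds as B#–D#–F##–A# — a B# minor seventh chord.
With the third (D#) in the bass, the chord is in first inversion (figured bass 6/5).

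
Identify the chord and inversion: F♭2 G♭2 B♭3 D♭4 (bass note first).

Gb dominant seventh, third inversion

The pitch classes Fb, Gb, Bb, Db arrange in thirds as Gb–Bb–Db–Fb: a Gb dominant seventh chord.
The lowest note is Fb, the seventh of the chord, so this is third inversion (figured bass 4/2).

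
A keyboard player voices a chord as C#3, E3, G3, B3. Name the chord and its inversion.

The pitch classes C#, E, G, B arrange in thirds as C#–E–G–B: a C# half-diminished seventh chord.
C# is the root of C# half-diminished seventh; root in the bass means root position (figured bass 7).

C# half-diminished seventh, root position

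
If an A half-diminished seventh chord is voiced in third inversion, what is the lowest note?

G

The seventh of A half-diminished seventh (A–C–Eb–G) is G; that is the bass in third inversion.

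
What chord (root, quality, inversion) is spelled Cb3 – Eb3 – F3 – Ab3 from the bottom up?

The pitch classes Cb, Eb, F, Ab arrange in thirds as F–Ab–Cb–Eb: an F half-diminished seventh chord.
Cb is the fifth of F half-diminished seventh; fifth in the bass means second inversion (figured bass 4/3).

F half-diminished seventh, second inversion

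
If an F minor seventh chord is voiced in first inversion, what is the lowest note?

Ab

F minor seventh is F–Ab–C–Eb. First inversion places the third in the bass: Ab.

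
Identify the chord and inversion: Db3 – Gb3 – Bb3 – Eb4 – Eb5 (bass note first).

Eb minor seventh, third inversion

The distinct note names are Db, Gb, Bb, Eb. Stacked in thirds they read Eb–Gb–Bb–Db, which is a minor seventh chord on Eb.
The lowest note is Db, the seventh of the chord, so this is third inversion (figured bass 4/2).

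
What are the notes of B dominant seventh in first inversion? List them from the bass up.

B dominant seventh is B–D#–F#–A. First inversion puts the third (D#) in the bass, with the remaining tones above: D#, F#, A, B.

D#, F#, A, B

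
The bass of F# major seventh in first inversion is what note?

A#

F# major seventh is F#–A#–C#–E#. First inversion places the third in the bass: A#.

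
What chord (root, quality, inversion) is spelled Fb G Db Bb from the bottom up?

G diminished seventh, third inversion

The distinct note names are Fb, G, Db, Bb. Stacked in thirds they read G–Bb–Db–Fb, which is a diminished seventh chord on G.
With the seventh (Fb) in the bass, the chord is in third inversion (figured bass 4/2).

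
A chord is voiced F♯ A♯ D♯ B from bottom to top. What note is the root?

B

F#, A#, D#, B are the tones of a B major seventh chord (B–D#–F#–A#), making B the root.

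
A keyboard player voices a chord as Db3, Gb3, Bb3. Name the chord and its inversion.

Gb major, second inversion

The distinct note names are Db, Gb, Bb. Stacked in thirds they read Gb–Bb–Db, which is a major triad on Gb.
With the fifth (Db) in the bass, the chord is in second inversion (figured bass 6/4).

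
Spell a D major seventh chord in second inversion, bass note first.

Spelling D major seventh: D–F#–A–C#. In second inversion the fifth is bass, giving A, C#, D, F# from the bottom.

A, C#, D, F#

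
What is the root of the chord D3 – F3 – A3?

D, F, A are the tones of a D minor triad (D–F–A), making D the root.

D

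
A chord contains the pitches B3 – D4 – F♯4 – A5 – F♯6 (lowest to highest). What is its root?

B

B, D, F#, A are the tones of a B minor seventh chord (B–D–F#–A), making B the root.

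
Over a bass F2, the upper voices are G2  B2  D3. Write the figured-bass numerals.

4/2

The notes F, G, B, D stack in thirds as G–B–D–F — a G dominant seventh chord. The bass F is the seventh, so this is third inversion: figured 4/2.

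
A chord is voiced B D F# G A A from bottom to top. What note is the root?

Reordering B, D, F#, G, A into stacked thirds gives G–B–D–F#–A; the bottom of that stack, G, is the root.

G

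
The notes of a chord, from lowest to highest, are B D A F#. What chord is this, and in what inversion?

B minor seventh, root position

The distinct note names are B, D, A, F#. Stacked in thirds they read B–D–F#–A, which is a minor seventh chord on B.
B is the root of B minor seventh; root in the bass means root position (figured bass 7).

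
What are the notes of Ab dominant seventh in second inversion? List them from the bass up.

Eb, Gb, Ab, C

The chord tones are Ab–C–Eb–Gb. With the fifth (Eb) lowest for second inversion: Eb, Gb, Ab, C.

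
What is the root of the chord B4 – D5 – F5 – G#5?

G#

Reordering B, D, F, G# into stacked thirds gives G#–B–D–F; the bottom of that stack, G#, is the root.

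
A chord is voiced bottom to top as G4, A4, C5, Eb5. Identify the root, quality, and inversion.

A half-diminished seventh, third inversion

Reducing to letter names: G, A, C, Eb. These stack in thirds as A–C–Eb–G — an A half-diminished seventh chord.
With the seventh (G) in the bass, the chord is in third inversion (figured bass 4/2).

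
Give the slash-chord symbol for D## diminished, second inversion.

D##dim/A#

Second inversion of D## diminished has the fifth (A#) in the bass. As a slash chord: D##dim/A#.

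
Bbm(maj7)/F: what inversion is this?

second inversion

Bbm(maj7)/F means Bb minor-major seventh with F in the bass. F is the fifth of Bb minor-major seventh (Bb–Db–F–A), so this is second inversion.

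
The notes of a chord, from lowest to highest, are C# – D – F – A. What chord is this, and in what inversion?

The distinct note names are C#, D, F, A. Stacked in thirds they read D–F–A–C#, which is a minor-major seventh chord on D.
With the seventh (C#) in the bass, the chord is in third inversion (figured bass 4/2).

D minor-major seventh, third inversion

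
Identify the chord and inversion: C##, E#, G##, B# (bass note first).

The pitch classes C##, E#, G##, B# arrange in thirds as C##–E#–G##–B#: a C## minor seventh chord.
C## is the root of C## minor seventh; root in the bass means root position (figured bass 7).

C## minor seventh, root position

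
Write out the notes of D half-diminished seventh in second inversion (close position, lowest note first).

D half-diminished seventh is D–F–Ab–C. Second inversion puts the fifth (Ab) in the bass, with the remaining tones above: Ab, C, D, F.

Ab, C, D, F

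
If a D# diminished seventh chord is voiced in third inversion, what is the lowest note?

In third inversion the seventh is lowest. For D# diminished seventh (D#–F#–A–C) that is C.

C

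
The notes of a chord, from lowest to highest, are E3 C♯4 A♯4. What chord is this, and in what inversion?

The pitch classes E, C#, A# arrange in thirds as A#–C#–E: an A# diminished triad.
With the fifth (E) in the bass, the chord is in second inversion (figured bass 6/4).

A# diminished, second inversion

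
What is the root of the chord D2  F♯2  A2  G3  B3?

Reordering D, F#, A, G, B into stacked thirds gives G–B–D–F#–A; the bottom of that stack, G, is the root.

G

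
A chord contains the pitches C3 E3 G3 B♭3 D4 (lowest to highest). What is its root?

C

Reordering C, E, G, Bb, D into stacked thirds gives C–E–G–Bb–D; the bottom of that stack, C, is the root.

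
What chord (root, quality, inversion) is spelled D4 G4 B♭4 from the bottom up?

G minor, second inversion

The distinct note names are D, G, Bb. Stacked in thirds they read G–Bb–D, which is a minor triad on G.
D is the fifth of G minor; fifth in the bass means second inversion (figured bass 6/4).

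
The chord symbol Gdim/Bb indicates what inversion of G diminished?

first inversion

Gdim/Bb means G diminished with Bb in the bass. Bb is the third of G diminished (G–Bb–Db), so this is first inversion.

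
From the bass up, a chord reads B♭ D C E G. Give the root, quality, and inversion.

C dominant ninth, third inversion

Reducing to letter names: Bb, D, C, E, G. These stack in thirds as C–E–G–Bb–D — a C dominant ninth chord.
The lowest note is Bb, the seventh of the chord, so this is third inversion.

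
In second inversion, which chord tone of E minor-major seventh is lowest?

B

The fifth of E minor-major seventh (E–G–B–D#) is B; that is the bass in second inversion.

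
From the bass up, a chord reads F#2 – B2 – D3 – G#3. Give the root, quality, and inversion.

G# half-diminished seventh, third inversion

Reducing to letter names: F#, B, D, G#. These stack in thirds as G#–B–D–F# — a G# half-diminished seventh chord.
The lowest note is F#, the seventh of the chord, so this is third inversion (figured bass 4/2).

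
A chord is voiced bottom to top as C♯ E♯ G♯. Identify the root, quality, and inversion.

The distinct note names are C#, E#, G#. Stacked in thirds they read C#–E#–G#, which is a major triad on C#.
With the root (C#) in the bass, the chord is in root position (figured bass 5/3).

C# major, root position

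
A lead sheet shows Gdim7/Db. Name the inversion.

second inversion

Gdim7/Db means G diminished seventh with Db in the bass. Db is the fifth of G diminished seventh (G–Bb–Db–Fb), so this is second inversion.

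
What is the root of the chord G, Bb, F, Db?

G

G, Bb, F, Db are the tones of a G half-diminished seventh chord (G–Bb–Db–F), making G the root.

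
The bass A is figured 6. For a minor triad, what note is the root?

The figures 6 mean the third of the chord is in the bass. If A is the third of a minor triad, the root is F# (chord tones F#–A–C#).

F#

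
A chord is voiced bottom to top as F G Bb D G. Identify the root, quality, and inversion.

G minor seventh, third inversion

The pitch classes F, G, Bb, D arrange in thirds as G–Bb–D–F: a G minor seventh chord.
With the seventh (F) in the bass, the chord is in third inversion (figured bass 4/2).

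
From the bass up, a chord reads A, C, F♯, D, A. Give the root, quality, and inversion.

D dominant seventh, second inversion

The distinct note names are A, C, F#, D. Stacked in thirds they read D–F#–A–C, which is a dominant seventh chord on D.
With the fifth (A) in the bass, the chord is in second inversion (figured bass 4/3).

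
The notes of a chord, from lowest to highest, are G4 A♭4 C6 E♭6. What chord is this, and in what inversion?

The pitch classes G, Ab, C, Eb arrange in thirds as Ab–C–Eb–G: an Ab major seventh chord.
G is the seventh of Ab major seventh; seventh in the bass means third inversion (figured bass 4/2).

Ab major seventh, third inversion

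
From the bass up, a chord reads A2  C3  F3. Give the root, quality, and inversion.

F major, first inversion

The distinct note names are A, C, F. Stacked in thirds they read F–A–C, which is a major triad on F.
With the third (A) in the bass, the chord is in first inversion (figured bass 6).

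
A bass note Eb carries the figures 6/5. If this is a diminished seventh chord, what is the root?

The figures 6/5 mean the third of the chord is in the bass. If Eb is the third of a diminished seventh chord, the root is C (chord tones C–Eb–Gb–Bbb).

C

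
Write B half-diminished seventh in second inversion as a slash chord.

Second inversion of B half-diminished seventh has the fifth (F) in the bass. As a slash chord: Bø7/F.

Bø7/F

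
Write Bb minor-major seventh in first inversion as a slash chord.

First inversion of Bb minor-major seventh has the third (Db) in the bass. As a slash chord: Bbm(maj7)/Db.

Bbm(maj7)/Db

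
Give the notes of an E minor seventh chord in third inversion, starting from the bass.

D, E, G, B

Spelling E minor seventh: E–G–B–D. In third inversion the seventh is bass, giving D, E, G, B from the bottom.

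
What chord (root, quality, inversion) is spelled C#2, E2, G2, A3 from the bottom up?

The distinct note names are C#, E, G, A. Stacked in thirds they read A–C#–E–G, which is a dominant seventh chord on A.
The lowest note is C#, the third of the chord, so this is first inversion (figured bass 6/5).

A dominant seventh, first inversion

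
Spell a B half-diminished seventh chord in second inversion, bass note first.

Spelling B half-diminished seventh: B–D–F–A. In second inversion the fifth is bass, giving F, A, B, D from the bottom.

F, A, B, D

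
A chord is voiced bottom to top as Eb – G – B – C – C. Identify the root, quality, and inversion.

The pitch classes Eb, G, B, C arrange in thirds as C–Eb–G–B: a C minor-major seventh chord.
With the third (Eb) in the bass, the chord is in first inversion (figured bass 6/5).

C minor-major seventh, first inversion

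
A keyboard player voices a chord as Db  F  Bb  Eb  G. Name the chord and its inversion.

The pitch classes Db, F, Bb, Eb, G arrange in thirds as Eb–G–Bb–Db–F: an Eb dominant ninth chord.
With the seventh (Db) in the bass, the chord is in third inversion.

Eb dominant ninth, third inversion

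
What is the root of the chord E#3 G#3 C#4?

C#

E#, G#, C# are the tones of a C# major triad (C#–E#–G#), making C# the root.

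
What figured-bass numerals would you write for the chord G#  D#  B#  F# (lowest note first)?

The notes G#, D#, B#, F# stack in thirds as G#–B#–D#–F# — a G# dominant seventh chord. The bass G# is the root, so this is root position: figured 7.

7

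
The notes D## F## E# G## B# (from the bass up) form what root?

D##, F##, E#, G##, B# are the tones of an E# major ninth chord (E#–G##–B#–D##–F##), making E# the root.

E#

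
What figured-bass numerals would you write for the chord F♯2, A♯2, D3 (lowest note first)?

The notes F#, A#, D stack in thirds as D–F#–A# — a D augmented triad. The bass F# is the third, so this is first inversion: figured 6.

6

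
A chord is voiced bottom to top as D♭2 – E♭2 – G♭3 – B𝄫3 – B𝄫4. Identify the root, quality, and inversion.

Reducing to letter names: Db, Eb, Gb, Bbb. These stack in thirds as Eb–Gb–Bbb–Db — an Eb half-diminished seventh chord.
The lowest note is Db, the seventh of the chord, so this is third inversion (figured bass 4/2).

Eb half-diminished seventh, third inversion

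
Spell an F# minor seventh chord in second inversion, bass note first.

C#, E, F#, A

F# minor seventh is F#–A–C#–E. Second inversion puts the fifth (C#) in the bass, with the remaining tones above: C#, E, F#, A.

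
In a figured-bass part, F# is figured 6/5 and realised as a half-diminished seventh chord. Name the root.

D#

The figures 6/5 mean the third of the chord is in the bass. If F# is the third of a half-diminished seventh chord, the root is D# (chord tones D#–F#–A–C#).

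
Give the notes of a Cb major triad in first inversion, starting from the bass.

Spelling Cb major: Cb–Eb–Gb. In first inversion the third is bass, giving Eb, Gb, Cb from the bottom.

Eb, Gb, Cb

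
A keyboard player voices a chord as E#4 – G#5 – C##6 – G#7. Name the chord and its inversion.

Reducing to letter names: E#, G#, C##. These stack in thirds as C##–E#–G# — a C## diminished triad.
The lowest note is E#, the third of the chord, so this is first inversion (figured bass 6).

C## diminished, first inversion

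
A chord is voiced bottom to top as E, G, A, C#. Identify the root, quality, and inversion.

A dominant seventh, second inversion

The pitch classes E, G, A, C# arrange in thirds as A–C#–E–G: an A dominant seventh chord.
The lowest note is E, the fifth of the chord, so this is second inversion (figured bass 4/3).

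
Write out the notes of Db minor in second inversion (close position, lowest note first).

Spelling Db minor: Db–Fb–Ab. In second inversion the fifth is bass, giving Ab, Db, Fb from the bottom.

Ab, Db, Fb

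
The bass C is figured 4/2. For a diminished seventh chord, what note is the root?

D#

The figures 4/2 mean the seventh of the chord is in the bass. If C is the seventh of a diminished seventh chord, the root is D# (chord tones D#–F#–A–C).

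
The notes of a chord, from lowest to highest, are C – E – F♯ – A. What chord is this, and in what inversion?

The pitch classes C, E, F#, A arrange in thirds as F#–A–C–E: an F# half-diminished seventh chord.
C is the fifth of F# half-diminished seventh; fifth in the bass means second inversion (figured bass 4/3).

F# half-diminished seventh, second inversion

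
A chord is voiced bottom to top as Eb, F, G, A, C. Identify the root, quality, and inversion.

F dominant ninth, third inversion

The pitch classes Eb, F, G, A, C arrange in thirds as F–A–C–Eb–G: an F dominant ninth chord.
With the seventh (Eb) in the bass, the chord is in third inversion.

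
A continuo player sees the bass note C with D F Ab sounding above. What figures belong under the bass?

The notes C, D, F, Ab stack in thirds as D–F–Ab–C — a D half-diminished seventh chord. The bass C is the seventh, so this is third inversion: figured 4/2.

4/2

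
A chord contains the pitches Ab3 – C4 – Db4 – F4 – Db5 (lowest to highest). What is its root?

Ab, C, Db, F are the tones of a Db major seventh chord (Db–F–Ab–C), making Db the root.

Db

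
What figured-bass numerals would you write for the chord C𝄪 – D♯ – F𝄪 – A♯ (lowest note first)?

4/2

The notes C##, D#, F##, A# stack in thirds as D#–F##–A#–C## — a D# major seventh chord. The bass C## is the seventh, so this is third inversion: figured 4/2.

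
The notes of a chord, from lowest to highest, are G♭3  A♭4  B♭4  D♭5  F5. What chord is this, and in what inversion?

Reducing to letter names: Gb, Ab, Bb, Db, F. These stack in thirds as Gb–Bb–Db–F–Ab — a Gb major ninth chord.
Gb is the root of Gb major ninth; root in the bass means root position.

Gb major ninth, root position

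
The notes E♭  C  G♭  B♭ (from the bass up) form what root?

C

Reordering Eb, C, Gb, Bb into stacked thirds gives C–Eb–Gb–Bb; the bottom of that stack, C, is the root.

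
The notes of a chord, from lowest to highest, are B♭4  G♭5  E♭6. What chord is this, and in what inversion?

Eb minor, second inversion

Reducing to letter names: Bb, Gb, Eb. These stack in thirds as Eb–Gb–Bb — an Eb minor triad.
Bb is the fifth of Eb minor; fifth in the bass means second inversion (figured bass 6/4).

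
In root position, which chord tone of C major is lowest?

In root position the root is lowest. For C major (C–E–G) that is C.

C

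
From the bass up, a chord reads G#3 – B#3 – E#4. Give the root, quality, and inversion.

The distinct note names are G#, B#, E#. Stacked in thirds they read E#–G#–B#, which is a minor triad on E#.
With the third (G#) in the bass, the chord is in first inversion (figured bass 6).

E# minor, first inversion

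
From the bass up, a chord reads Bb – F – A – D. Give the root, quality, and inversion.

Reducing to letter names: Bb, F, A, D. These stack in thirds as Bb–D–F–A — a Bb major seventh chord.
Bb is the root of Bb major seventh; root in the bass means root position (figured bass 7).

Bb major seventh, root position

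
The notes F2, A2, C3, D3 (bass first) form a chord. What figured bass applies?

6/5

The notes F, A, C, D stack in thirds as D–F–A–C — a D minor seventh chord. The bass F is the third, so this is first inversion: figured 6/5.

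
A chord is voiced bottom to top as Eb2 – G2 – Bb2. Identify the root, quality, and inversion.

Eb major, root position

The pitch classes Eb, G, Bb arrange in thirds as Eb–G–Bb: an Eb major triad.
Eb is the root of Eb major; root in the bass means root position (figured bass 5/3).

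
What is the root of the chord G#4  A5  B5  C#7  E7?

The distinct letter names are G#, A, B, C#, E. Arranged as a stack of thirds they read A–C#–E–G#–B, so A is the root (an A major ninth chord).

A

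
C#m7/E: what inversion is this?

C#m7/E means C# minor seventh with E in the bass. E is the third of C# minor seventh (C#–E–G#–B), so this is first inversion.

first inversion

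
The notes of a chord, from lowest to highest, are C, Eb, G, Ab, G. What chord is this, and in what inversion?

Ab major seventh, first inversion

The distinct note names are C, Eb, G, Ab. Stacked in thirds they read Ab–C–Eb–G, which is a major seventh chord on Ab.
The lowest note is C, the third of the chord, so this is first inversion (figured bass 6/5).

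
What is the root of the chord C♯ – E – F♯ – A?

C#, E, F#, A are the tones of an F# minor seventh chord (F#–A–C#–E), making F# the root.

F#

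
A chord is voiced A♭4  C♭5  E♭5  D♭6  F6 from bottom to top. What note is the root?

Db

Reordering Ab, Cb, Eb, Db, F into stacked thirds gives Db–F–Ab–Cb–Eb; the bottom of that stack, Db, is the root.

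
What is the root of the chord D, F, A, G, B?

G

The distinct letter names are D, F, A, G, B. Arranged as a stack of thirds they read G–B–D–F–A, so G is the root (a G dominant ninth chord).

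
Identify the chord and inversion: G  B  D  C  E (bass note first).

C major ninth, second inversion

The distinct note names are G, B, D, C, E. Stacked in thirds they read C–E–G–B–D, which is a major ninth chord on C.
G is the fifth of C major ninth; fifth in the bass means second inversion.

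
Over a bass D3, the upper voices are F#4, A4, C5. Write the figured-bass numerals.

7

The notes D, F#, A, C stack in thirds as D–F#–A–C — a D dominant seventh chord. The bass D is the root, so this is root position: figured 7.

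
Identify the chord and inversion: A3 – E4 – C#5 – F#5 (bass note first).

F# minor seventh, first inversion

The distinct note names are A, E, C#, F#. Stacked in thirds they read F#–A–C#–E, which is a minor seventh chord on F#.
The lowest note is A, the third of the chord, so this is first inversion (figured bass 6/5).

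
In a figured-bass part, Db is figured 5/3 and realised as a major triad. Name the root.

The figures 5/3 mean the root of the chord is in the bass. If Db is the root of a major triad, the root is Db (chord tones Db–F–Ab).

Db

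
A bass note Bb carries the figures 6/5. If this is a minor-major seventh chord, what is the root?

The figures 6/5 mean the third of the chord is in the bass. If Bb is the third of a minor-major seventh chord, the root is G (chord tones G–Bb–D–F#).

G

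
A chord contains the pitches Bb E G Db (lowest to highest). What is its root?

E

Reordering Bb, E, G, Db into stacked thirds gives E–G–Bb–Db; the bottom of that stack, E, is the root.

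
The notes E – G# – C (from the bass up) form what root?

C

Reordering E, G#, C into stacked thirds gives C–E–G#; the bottom of that stack, C, is the root.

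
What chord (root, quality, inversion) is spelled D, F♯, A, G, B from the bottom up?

G major ninth, second inversion

Reducing to letter names: D, F#, A, G, B. These stack in thirds as G–B–D–F#–A — a G major ninth chord.
The lowest note is D, the fifth of the chord, so this is second inversion.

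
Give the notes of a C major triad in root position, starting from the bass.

C, E, G

Spelling C major: C–E–G. In root position the root is bass, giving C, E, G from the bottom.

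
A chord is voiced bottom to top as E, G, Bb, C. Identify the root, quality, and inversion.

The distinct note names are E, G, Bb, C. Stacked in thirds they read C–E–G–Bb, which is a dominant seventh chord on C.
The lowest note is E, the third of the chord, so this is first inversion (figured bass 6/5).

C dominant seventh, first inversion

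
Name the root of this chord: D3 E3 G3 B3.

The distinct letter names are D, E, G, B. Arranged as a stack of thirds they read E–G–B–D, so E is the root (an E minor seventh chord).

E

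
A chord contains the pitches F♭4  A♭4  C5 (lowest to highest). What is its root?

Reordering Fb, Ab, C into stacked thirds gives Fb–Ab–C; the bottom of that stack, Fb, is the root.

Fb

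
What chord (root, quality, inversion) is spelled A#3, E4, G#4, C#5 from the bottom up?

The pitch classes A#, E, G#, C# arrange in thirds as A#–C#–E–G#: an A# half-diminished seventh chord.
With the root (A#) in the bass, the chord is in root position (figured bass 7).

A# half-diminished seventh, root position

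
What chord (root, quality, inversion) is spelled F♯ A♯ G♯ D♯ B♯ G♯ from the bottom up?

G# dominant ninth, third inversion

Reducing to letter names: F#, A#, G#, D#, B#. These stack in thirds as G#–B#–D#–F#–A# — a G# dominant ninth chord.
F# is the seventh of G# dominant ninth; seventh in the bass means third inversion.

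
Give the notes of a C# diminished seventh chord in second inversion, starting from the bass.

G, Bb, C#, E

The chord tones are C#–E–G–Bb. With the fifth (G) lowest for second inversion: G, Bb, C#, E.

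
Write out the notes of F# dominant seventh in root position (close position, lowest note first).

F# dominant seventh is F#–A#–C#–E. Root position puts the root (F#) in the bass, with the remaining tones above: F#, A#, C#, E.

F#, A#, C#, E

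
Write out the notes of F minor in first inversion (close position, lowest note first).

Ab, C, F

The chord tones are F–Ab–C. With the third (Ab) lowest for first inversion: Ab, C, F.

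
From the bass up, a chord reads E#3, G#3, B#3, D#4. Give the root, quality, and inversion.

Reducing to letter names: E#, G#, B#, D#. These stack in thirds as E#–G#–B#–D# — an E# minor seventh chord.
E# is the root of E# minor seventh; root in the bass means root position (figured bass 7).

E# minor seventh, root position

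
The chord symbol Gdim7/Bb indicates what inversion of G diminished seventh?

first inversion

Gdim7/Bb means G diminished seventh with Bb in the bass. Bb is the third of G diminished seventh (G–Bb–Db–Fb), so this is first inversion.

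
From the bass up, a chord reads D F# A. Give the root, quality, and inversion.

D major, root position

Reducing to letter names: D, F#, A. These stack in thirds as D–F#–A — a D major triad.
With the root (D) in the bass, the chord is in root position (figured bass 5/3).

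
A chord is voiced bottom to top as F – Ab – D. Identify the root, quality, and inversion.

Reducing to letter names: F, Ab, D. These stack in thirds as D–F–Ab — a D diminished triad.
F is the third of D diminished; third in the bass means first inversion (figured bass 6).

D diminished, first inversion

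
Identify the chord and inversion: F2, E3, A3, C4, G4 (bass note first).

F major ninth, root position

The pitch classes F, E, A, C, G arrange in thirds as F–A–C–E–G: an F major ninth chord.
F is the root of F major ninth; root in the bass means root position.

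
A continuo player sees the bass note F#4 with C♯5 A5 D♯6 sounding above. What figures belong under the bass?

6/5

The notes F#, C#, A, D# stack in thirds as D#–F#–A–C# — a D# half-diminished seventh chord. The bass F# is the third, so this is first inversion: figured 6/5.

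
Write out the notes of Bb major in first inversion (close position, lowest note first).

D, F, Bb

The chord tones are Bb–D–F. With the third (D) lowest for first inversion: D, F, Bb.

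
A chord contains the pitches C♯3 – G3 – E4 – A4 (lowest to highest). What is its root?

The distinct letter names are C#, G, E, A. Arranged as a stack of thirds they read A–C#–E–G, so A is the root (an A dominant seventh chord).

A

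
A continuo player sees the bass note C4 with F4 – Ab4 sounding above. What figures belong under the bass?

6/4

The notes C, F, Ab stack in thirds as F–Ab–C — an F minor triad. The bass C is the fifth, so this is second inversion: figured 6/4.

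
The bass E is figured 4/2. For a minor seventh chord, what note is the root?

The figures 4/2 mean the seventh of the chord is in the bass. If E is the seventh of a minor seventh chord, the root is F# (chord tones F#–A–C#–E).

F#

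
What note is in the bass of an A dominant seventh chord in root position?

A dominant seventh is A–C#–E–G. Root position places the root in the bass: A.

A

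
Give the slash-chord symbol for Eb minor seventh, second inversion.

Ebm7/Bb

Second inversion of Eb minor seventh has the fifth (Bb) in the bass. As a slash chord: Ebm7/Bb.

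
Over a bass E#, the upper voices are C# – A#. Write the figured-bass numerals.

6/4

The notes E#, C#, A# stack in thirds as A#–C#–E# — an A# minor triad. The bass E# is the fifth, so this is second inversion: figured 6/4.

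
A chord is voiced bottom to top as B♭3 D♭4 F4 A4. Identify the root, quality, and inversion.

The distinct note names are Bb, Db, F, A. Stacked in thirds they read Bb–Db–F–A, which is a minor-major seventh chord on Bb.
With the root (Bb) in the bass, the chord is in root position (figured bass 7).

Bb minor-major seventh, root position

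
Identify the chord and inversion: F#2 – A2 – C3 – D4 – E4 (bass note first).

Reducing to letter names: F#, A, C, D, E. These stack in thirds as D–F#–A–C–E — a D dominant ninth chord.
F# is the third of D dominant ninth; third in the bass means first inversion.

D dominant ninth, first inversion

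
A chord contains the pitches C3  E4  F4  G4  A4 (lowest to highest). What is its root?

Reordering C, E, F, G, A into stacked thirds gives F–A–C–E–G; the bottom of that stack, F, is the root.

F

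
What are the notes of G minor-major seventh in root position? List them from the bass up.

G, Bb, D, F#

G minor-major seventh is G–Bb–D–F#. Root position puts the root (G) in the bass, with the remaining tones above: G, Bb, D, F#.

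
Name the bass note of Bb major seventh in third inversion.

In third inversion the seventh is lowest. For Bb major seventh (Bb–D–F–A) that is A.

A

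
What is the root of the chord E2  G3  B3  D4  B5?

E

The distinct letter names are E, G, B, D. Arranged as a stack of thirds they read E–G–B–D, so E is the root (an E minor seventh chord).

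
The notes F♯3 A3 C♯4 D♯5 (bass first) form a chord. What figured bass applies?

The notes F#, A, C#, D# stack in thirds as D#–F#–A–C# — a D# half-diminished seventh chord. The bass F# is the third, so this is first inversion: figured 6/5.

6/5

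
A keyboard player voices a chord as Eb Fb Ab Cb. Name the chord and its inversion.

The distinct note names are Eb, Fb, Ab, Cb. Stacked in thirds they read Fb–Ab–Cb–Eb, which is a major seventh chord on Fb.
With the seventh (Eb) in the bass, the chord is in third inversion (figured bass 4/2).

Fb major seventh, third inversion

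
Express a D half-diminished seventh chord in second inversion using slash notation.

Dø7/Ab

Second inversion of D half-diminished seventh has the fifth (Ab) in the bass. As a slash chord: Dø7/Ab.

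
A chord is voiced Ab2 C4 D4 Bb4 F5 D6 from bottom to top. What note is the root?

Ab, C, D, Bb, F are the tones of a Bb dominant ninth chord (Bb–D–F–Ab–C), making Bb the root.

Bb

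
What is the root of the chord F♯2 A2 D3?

D

The distinct letter names are F#, A, D. Arranged as a stack of thirds they read D–F#–A, so D is the root (a D major triad).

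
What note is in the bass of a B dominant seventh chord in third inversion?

A

The seventh of B dominant seventh (B–D#–F#–A) is A; that is the bass in third inversion.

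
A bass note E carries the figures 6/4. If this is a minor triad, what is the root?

A

The figures 6/4 mean the fifth of the chord is in the bass. If E is the fifth of a minor triad, the root is A (chord tones A–C–E).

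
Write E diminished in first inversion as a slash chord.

First inversion of E diminished has the third (G) in the bass. As a slash chord: Edim/G.

Edim/G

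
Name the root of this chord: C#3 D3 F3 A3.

D

The distinct letter names are C#, D, F, A. Arranged as a stack of thirds they read D–F–A–C#, so D is the root (a D minor-major seventh chord).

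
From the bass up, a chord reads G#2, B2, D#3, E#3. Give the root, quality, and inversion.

Reducing to letter names: G#, B, D#, E#. These stack in thirds as E#–G#–B–D# — an E# half-diminished seventh chord.
G# is the third of E# half-diminished seventh; third in the bass means first inversion (figured bass 6/5).

E# half-diminished seventh, first inversion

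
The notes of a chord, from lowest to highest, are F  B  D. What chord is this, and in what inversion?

The pitch classes F, B, D arrange in thirds as B–D–F: a B diminished triad.
F is the fifth of B diminished; fifth in the bass means second inversion (figured bass 6/4).

B diminished, second inversion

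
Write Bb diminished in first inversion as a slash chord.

First inversion of Bb diminished has the third (Db) in the bass. As a slash chord: Bbdim/Db.

Bbdim/Db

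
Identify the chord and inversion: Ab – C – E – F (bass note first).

The pitch classes Ab, C, E, F arrange in thirds as F–Ab–C–E: an F minor-major seventh chord.
The lowest note is Ab, the third of the chord, so this is first inversion (figured bass 6/5).

F minor-major seventh, first inversion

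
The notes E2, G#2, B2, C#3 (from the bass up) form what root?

The distinct letter names are E, G#, B, C#. Arranged as a stack of thirds they read C#–E–G#–B, so C# is the root (a C# minor seventh chord).

C#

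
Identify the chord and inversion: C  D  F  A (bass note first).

Reducing to letter names: C, D, F, A. These stack in thirds as D–F–A–C — a D minor seventh chord.
C is the seventh of D minor seventh; seventh in the bass means third inversion (figured bass 4/2).

D minor seventh, third inversion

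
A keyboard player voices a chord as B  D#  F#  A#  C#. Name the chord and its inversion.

B major ninth, root position

The distinct note names are B, D#, F#, A#, C#. Stacked in thirds they read B–D#–F#–A#–C#, which is a major ninth chord on B.
The lowest note is B, the root of the chord, so this is root position.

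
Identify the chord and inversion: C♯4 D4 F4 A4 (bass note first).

The pitch classes C#, D, F, A arrange in thirds as D–F–A–C#: a D minor-major seventh chord.
C# is the seventh of D minor-major seventh; seventh in the bass means third inversion (figured bass 4/2).

D minor-major seventh, third inversion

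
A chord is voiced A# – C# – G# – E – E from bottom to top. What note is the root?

A#

The distinct letter names are A#, C#, G#, E. Arranged as a stack of thirds they read A#–C#–E–G#, so A# is the root (an A# half-diminished seventh chord).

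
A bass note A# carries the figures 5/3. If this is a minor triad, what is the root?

A#

The figures 5/3 mean the root of the chord is in the bass. If A# is the root of a minor triad, the root is A# (chord tones A#–C#–E#).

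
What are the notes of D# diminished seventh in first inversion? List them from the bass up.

D# diminished seventh is D#–F#–A–C. First inversion puts the third (F#) in the bass, with the remaining tones above: F#, A, C, D#.

F#, A, C, D#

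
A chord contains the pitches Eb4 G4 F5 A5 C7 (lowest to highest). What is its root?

The distinct letter names are Eb, G, F, A, C. Arranged as a stack of thirds they read F–A–C–Eb–G, so F is the root (an F dominant ninth chord).

F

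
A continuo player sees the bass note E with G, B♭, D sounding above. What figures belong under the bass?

7

The notes E, G, Bb, D stack in thirds as E–G–Bb–D — an E half-diminished seventh chord. The bass E is the root, so this is root position: figured 7.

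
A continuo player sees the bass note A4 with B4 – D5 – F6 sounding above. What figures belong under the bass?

The notes A, B, D, F stack in thirds as B–D–F–A — a B half-diminished seventh chord. The bass A is the seventh, so this is third inversion: figured 4/2.

4/2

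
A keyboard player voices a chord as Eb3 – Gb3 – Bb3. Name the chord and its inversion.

Eb minor, root position

The pitch classes Eb, Gb, Bb arrange in thirds as Eb–Gb–Bb: an Eb minor triad.
With the root (Eb) in the bass, the chord is in root position (figured bass 5/3).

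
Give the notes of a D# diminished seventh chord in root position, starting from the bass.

D#, F#, A, C

The chord tones are D#–F#–A–C. With the root (D#) lowest for root position: D#, F#, A, C.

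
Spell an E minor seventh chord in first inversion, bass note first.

G, B, D, E

Spelling E minor seventh: E–G–B–D. In first inversion the third is bass, giving G, B, D, E from the bottom.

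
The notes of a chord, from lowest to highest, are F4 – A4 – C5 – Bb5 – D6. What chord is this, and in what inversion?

The distinct note names are F, A, C, Bb, D. Stacked in thirds they read Bb–D–F–A–C, which is a major ninth chord on Bb.
With the fifth (F) in the bass, the chord is in second inversion.

Bb major ninth, second inversion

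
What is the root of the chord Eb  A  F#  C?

The distinct letter names are Eb, A, F#, C. Arranged as a stack of thirds they read F#–A–C–Eb, so F# is the root (an F# diminished seventh chord).

F#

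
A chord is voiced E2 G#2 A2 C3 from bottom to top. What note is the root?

Reordering E, G#, A, C into stacked thirds gives A–C–E–G#; the bottom of that stack, A, is the root.

A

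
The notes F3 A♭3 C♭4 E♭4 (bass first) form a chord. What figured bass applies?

The notes F, Ab, Cb, Eb stack in thirds as F–Ab–Cb–Eb — an F half-diminished seventh chord. The bass F is the root, so this is root position: figured 7.

7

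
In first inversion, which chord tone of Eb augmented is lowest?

The third of Eb augmented (Eb–G–B) is G; that is the bass in first inversion.

G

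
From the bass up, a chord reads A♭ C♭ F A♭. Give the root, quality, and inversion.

F diminished, first inversion

The pitch classes Ab, Cb, F arrange in thirds as F–Ab–Cb: an F diminished triad.
With the third (Ab) in the bass, the chord is in first inversion (figured bass 6).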